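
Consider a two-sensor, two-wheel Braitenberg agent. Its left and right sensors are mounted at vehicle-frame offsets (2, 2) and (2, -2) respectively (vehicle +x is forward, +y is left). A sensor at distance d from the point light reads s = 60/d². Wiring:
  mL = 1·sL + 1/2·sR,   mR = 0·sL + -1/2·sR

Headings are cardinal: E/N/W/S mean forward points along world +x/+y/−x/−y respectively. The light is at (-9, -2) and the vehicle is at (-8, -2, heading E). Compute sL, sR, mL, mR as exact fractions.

left sensor world pos  = (-6, 0); dL² = 13
right sensor world pos = (-6, -4); dR² = 13
sL = 60/13 = 60/13
sR = 60/13 = 60/13
mL = 1·sL + 1/2·sR = 90/13
mR = 0·sL + -1/2·sR = -30/13

60/13 60/13 90/13 -30/13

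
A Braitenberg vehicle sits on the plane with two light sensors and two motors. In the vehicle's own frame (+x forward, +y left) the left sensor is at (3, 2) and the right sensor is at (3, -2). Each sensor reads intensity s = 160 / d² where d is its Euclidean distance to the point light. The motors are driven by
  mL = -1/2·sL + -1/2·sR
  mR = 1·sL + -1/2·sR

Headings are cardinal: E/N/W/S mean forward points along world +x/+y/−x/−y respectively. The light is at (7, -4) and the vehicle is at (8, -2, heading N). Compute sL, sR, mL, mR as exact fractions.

80/13 80/17 -1200/221 840/221

left sensor world pos  = (6, 1); dL² = 26
right sensor world pos = (10, 1); dR² = 34
sL = 160/26 = 80/13
sR = 160/34 = 80/17
mL = -1/2·sL + -1/2·sR = -1200/221
mR = 1·sL + -1/2·sR = 840/221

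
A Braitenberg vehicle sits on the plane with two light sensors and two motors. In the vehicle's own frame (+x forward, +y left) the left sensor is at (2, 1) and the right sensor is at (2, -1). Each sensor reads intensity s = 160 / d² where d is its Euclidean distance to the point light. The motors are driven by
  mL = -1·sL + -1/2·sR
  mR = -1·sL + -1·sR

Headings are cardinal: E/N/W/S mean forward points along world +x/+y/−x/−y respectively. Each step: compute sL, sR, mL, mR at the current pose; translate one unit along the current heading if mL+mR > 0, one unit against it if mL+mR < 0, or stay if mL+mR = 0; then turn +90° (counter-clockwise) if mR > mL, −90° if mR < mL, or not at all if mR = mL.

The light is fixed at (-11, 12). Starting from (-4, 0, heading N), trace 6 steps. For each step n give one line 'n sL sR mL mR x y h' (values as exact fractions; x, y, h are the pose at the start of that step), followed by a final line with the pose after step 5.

n=0: pose=(-4,0,N); sL=20/17, sR=40/41; mL=-1160/697, mR=-1500/697; mL+mR=-2660/697 → advance -1; mR−mL=-20/41 → turn -1·90°
n=1: pose=(-4,-1,E); sL=32/45, sR=160/277; mL=-12464/12465, mR=-16064/12465; mL+mR=-28528/12465 → advance -1; mR−mL=-80/277 → turn -1·90°
n=2: pose=(-5,-1,S); sL=80/137, sR=16/25; mL=-3096/3425, mR=-4192/3425; mL+mR=-7288/3425 → advance -1; mR−mL=-8/25 → turn -1·90°
n=3: pose=(-5,0,W); sL=32/37, sR=160/137; mL=-7344/5069, mR=-10304/5069; mL+mR=-17648/5069 → advance -1; mR−mL=-80/137 → turn -1·90°
n=4: pose=(-4,0,N); sL=20/17, sR=40/41; mL=-1160/697, mR=-1500/697; mL+mR=-2660/697 → advance -1; mR−mL=-20/41 → turn -1·90°
n=5: pose=(-4,-1,E); sL=32/45, sR=160/277; mL=-12464/12465, mR=-16064/12465; mL+mR=-28528/12465 → advance -1; mR−mL=-80/277 → turn -1·90°

0 20/17 40/41 -1160/697 -1500/697 -4 0 N
1 32/45 160/277 -12464/12465 -16064/12465 -4 -1 E
2 80/137 16/25 -3096/3425 -4192/3425 -5 -1 S
3 32/37 160/137 -7344/5069 -10304/5069 -5 0 W
4 20/17 40/41 -1160/697 -1500/697 -4 0 N
5 32/45 160/277 -12464/12465 -16064/12465 -4 -1 E
final -5 -1 S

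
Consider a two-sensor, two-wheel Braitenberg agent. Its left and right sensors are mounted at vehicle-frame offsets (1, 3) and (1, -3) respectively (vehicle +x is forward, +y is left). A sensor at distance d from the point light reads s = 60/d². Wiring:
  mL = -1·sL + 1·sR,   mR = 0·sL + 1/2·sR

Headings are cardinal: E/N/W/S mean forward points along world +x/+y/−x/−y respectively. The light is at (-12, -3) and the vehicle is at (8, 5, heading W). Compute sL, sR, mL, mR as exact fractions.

30/193 30/241 -1440/46513 15/241

left sensor world pos  = (7, 2); dL² = 386
right sensor world pos = (7, 8); dR² = 482
sL = 60/386 = 30/193
sR = 60/482 = 30/241
mL = -1·sL + 1·sR = -1440/46513
mR = 0·sL + 1/2·sR = 15/241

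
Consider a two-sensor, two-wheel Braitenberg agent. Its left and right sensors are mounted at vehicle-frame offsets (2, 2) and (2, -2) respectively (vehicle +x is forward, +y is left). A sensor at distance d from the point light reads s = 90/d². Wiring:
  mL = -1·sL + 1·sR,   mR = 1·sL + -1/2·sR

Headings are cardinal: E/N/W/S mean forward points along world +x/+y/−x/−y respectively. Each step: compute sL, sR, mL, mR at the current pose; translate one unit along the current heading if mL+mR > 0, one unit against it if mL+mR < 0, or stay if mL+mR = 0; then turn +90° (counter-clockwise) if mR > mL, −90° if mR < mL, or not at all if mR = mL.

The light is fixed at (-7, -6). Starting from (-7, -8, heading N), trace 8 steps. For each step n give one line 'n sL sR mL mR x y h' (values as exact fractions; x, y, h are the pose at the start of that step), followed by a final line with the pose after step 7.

0 45/2 45/2 0 45/4 -7 -8 N
1 90/13 18 144/13 -27/13 -7 -7 W
2 9 45 36 -27/2 -8 -7 N
3 18 18 0 9 -8 -6 E
4 45/4 45/4 0 45/8 -7 -6 N
5 18 90/13 -144/13 189/13 -7 -5 W
6 45 9 -36 81/2 -8 -5 S
7 18 18 0 9 -8 -6 E
final -7 -6 N

n=0: pose=(-7,-8,N); sL=45/2, sR=45/2; mL=0, mR=45/4; mL+mR=45/4 → advance +1; mR−mL=45/4 → turn +1·90°
n=1: pose=(-7,-7,W); sL=90/13, sR=18; mL=144/13, mR=-27/13; mL+mR=9 → advance +1; mR−mL=-171/13 → turn -1·90°
n=2: pose=(-8,-7,N); sL=9, sR=45; mL=36, mR=-27/2; mL+mR=45/2 → advance +1; mR−mL=-99/2 → turn -1·90°
n=3: pose=(-8,-6,E); sL=18, sR=18; mL=0, mR=9; mL+mR=9 → advance +1; mR−mL=9 → turn +1·90°
n=4: pose=(-7,-6,N); sL=45/4, sR=45/4; mL=0, mR=45/8; mL+mR=45/8 → advance +1; mR−mL=45/8 → turn +1·90°
n=5: pose=(-7,-5,W); sL=18, sR=90/13; mL=-144/13, mR=189/13; mL+mR=45/13 → advance +1; mR−mL=333/13 → turn +1·90°
n=6: pose=(-8,-5,S); sL=45, sR=9; mL=-36, mR=81/2; mL+mR=9/2 → advance +1; mR−mL=153/2 → turn +1·90°
n=7: pose=(-8,-6,E); sL=18, sR=18; mL=0, mR=9; mL+mR=9 → advance +1; mR−mL=9 → turn +1·90°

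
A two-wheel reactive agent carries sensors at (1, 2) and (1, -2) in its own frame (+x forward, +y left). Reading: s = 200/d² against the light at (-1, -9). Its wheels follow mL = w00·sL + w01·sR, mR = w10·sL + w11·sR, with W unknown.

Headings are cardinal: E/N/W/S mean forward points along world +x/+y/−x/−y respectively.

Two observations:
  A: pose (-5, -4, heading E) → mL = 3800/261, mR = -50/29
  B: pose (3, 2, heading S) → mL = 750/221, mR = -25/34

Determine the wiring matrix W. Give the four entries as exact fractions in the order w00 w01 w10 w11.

1 1 -1/2 0

obs A: pose=(-5,-4,E) → sL=100/29, sR=100/9, mL=3800/261, mR=-50/29
obs B: pose=(3,2,S) → sL=25/17, sR=25/13, mL=750/221, mR=-25/34
sensor matrix S = [[100/29, 100/9], [25/17, 25/13]]; det S = -560000/57681
solve [mL_A; mL_B] = S·[w00; w01] and [mR_A; mR_B] = S·[w10; w11]:
  w00 = 1, w01 = 1, w10 = -1/2, w11 = 0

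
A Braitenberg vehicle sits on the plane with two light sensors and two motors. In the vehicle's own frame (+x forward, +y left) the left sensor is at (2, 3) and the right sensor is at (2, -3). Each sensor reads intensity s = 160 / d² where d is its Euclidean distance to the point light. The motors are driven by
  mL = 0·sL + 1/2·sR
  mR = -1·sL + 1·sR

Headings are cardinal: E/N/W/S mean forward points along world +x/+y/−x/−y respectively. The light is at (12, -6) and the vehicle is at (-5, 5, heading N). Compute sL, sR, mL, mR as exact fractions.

160/569 32/73 16/73 6528/41537

left sensor world pos  = (-8, 7); dL² = 569
right sensor world pos = (-2, 7); dR² = 365
sL = 160/569 = 160/569
sR = 160/365 = 32/73
mL = 0·sL + 1/2·sR = 16/73
mR = -1·sL + 1·sR = 6528/41537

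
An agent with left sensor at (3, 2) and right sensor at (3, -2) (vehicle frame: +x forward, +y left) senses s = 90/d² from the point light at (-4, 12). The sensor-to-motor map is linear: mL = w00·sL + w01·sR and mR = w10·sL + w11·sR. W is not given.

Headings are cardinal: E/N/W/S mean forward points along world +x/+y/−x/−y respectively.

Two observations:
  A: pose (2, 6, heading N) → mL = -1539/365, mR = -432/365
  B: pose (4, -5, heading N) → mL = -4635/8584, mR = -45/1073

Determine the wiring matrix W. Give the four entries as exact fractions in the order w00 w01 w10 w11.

-1 -1/2 -1/2 1/2

obs A: pose=(2,6,N) → sL=18/5, sR=90/73, mL=-1539/365, mR=-432/365
obs B: pose=(4,-5,N) → sL=45/116, sR=45/148, mL=-4635/8584, mR=-45/1073
sensor matrix S = [[18/5, 90/73], [45/116, 45/148]]; det S = 48276/78329
solve [mL_A; mL_B] = S·[w00; w01] and [mR_A; mR_B] = S·[w10; w11]:
  w00 = -1, w01 = -1/2, w10 = -1/2, w11 = 1/2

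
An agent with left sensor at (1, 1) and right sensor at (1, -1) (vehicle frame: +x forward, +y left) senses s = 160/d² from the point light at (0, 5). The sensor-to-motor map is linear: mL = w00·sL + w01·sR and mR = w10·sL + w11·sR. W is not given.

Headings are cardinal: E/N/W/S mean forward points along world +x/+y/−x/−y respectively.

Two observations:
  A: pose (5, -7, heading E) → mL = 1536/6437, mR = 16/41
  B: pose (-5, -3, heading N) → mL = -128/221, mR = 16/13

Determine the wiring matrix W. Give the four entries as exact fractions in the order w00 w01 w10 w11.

1 -1 0 1/2

obs A: pose=(5,-7,E) → sL=160/157, sR=32/41, mL=1536/6437, mR=16/41
obs B: pose=(-5,-3,N) → sL=32/17, sR=32/13, mL=-128/221, mR=16/13
sensor matrix S = [[160/157, 32/41], [32/17, 32/13]]; det S = 1478656/1422577
solve [mL_A; mL_B] = S·[w00; w01] and [mR_A; mR_B] = S·[w10; w11]:
  w00 = 1, w01 = -1, w10 = 0, w11 = 1/2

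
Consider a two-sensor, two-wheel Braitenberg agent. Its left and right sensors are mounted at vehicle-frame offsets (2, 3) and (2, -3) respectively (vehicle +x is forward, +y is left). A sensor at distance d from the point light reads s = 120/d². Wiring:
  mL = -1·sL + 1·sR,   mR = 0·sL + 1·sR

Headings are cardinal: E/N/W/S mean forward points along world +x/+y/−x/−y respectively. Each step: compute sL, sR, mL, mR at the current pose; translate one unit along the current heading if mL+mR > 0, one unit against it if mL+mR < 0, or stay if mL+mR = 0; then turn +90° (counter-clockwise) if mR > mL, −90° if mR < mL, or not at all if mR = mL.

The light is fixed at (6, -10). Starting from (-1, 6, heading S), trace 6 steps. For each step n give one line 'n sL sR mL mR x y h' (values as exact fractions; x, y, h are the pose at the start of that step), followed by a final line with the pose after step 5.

n=0: pose=(-1,6,S); sL=30/53, sR=15/37; mL=-315/1961, mR=15/37; mL+mR=480/1961 → advance +1; mR−mL=30/53 → turn +1·90°
n=1: pose=(-1,5,E); sL=120/349, sR=120/169; mL=21600/58981, mR=120/169; mL+mR=63480/58981 → advance +1; mR−mL=120/349 → turn +1·90°
n=2: pose=(0,5,N); sL=12/37, sR=60/149; mL=432/5513, mR=60/149; mL+mR=2652/5513 → advance +1; mR−mL=12/37 → turn +1·90°
n=3: pose=(0,6,W); sL=120/233, sR=24/85; mL=-4608/19805, mR=24/85; mL+mR=984/19805 → advance +1; mR−mL=120/233 → turn +1·90°
n=4: pose=(-1,6,S); sL=30/53, sR=15/37; mL=-315/1961, mR=15/37; mL+mR=480/1961 → advance +1; mR−mL=30/53 → turn +1·90°
n=5: pose=(-1,5,E); sL=120/349, sR=120/169; mL=21600/58981, mR=120/169; mL+mR=63480/58981 → advance +1; mR−mL=120/349 → turn +1·90°

0 30/53 15/37 -315/1961 15/37 -1 6 S
1 120/349 120/169 21600/58981 120/169 -1 5 E
2 12/37 60/149 432/5513 60/149 0 5 N
3 120/233 24/85 -4608/19805 24/85 0 6 W
4 30/53 15/37 -315/1961 15/37 -1 6 S
5 120/349 120/169 21600/58981 120/169 -1 5 E
final 0 5 N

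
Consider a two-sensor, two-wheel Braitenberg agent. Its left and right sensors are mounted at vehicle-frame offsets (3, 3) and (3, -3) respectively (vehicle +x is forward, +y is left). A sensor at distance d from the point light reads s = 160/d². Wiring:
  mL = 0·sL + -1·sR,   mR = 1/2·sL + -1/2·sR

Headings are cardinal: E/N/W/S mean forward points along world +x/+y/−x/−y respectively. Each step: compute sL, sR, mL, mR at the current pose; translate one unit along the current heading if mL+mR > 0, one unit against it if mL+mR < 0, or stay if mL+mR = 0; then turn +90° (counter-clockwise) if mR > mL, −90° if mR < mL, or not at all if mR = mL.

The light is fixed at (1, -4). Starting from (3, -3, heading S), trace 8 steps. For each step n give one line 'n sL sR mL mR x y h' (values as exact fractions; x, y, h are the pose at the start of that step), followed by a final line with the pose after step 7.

0 160/29 32 -32 -384/29 3 -3 S
1 16/5 80/13 -80/13 -96/65 3 -2 E
2 160/29 160/41 -160/41 960/1189 2 -2 N
3 20 8 -8 6 2 -3 W
4 160/29 32 -32 -384/29 3 -3 S
5 16/5 80/13 -80/13 -96/65 3 -2 E
6 160/29 160/41 -160/41 960/1189 2 -2 N
7 20 8 -8 6 2 -3 W
final 3 -3 S

n=0: pose=(3,-3,S); sL=160/29, sR=32; mL=-32, mR=-384/29; mL+mR=-1312/29 → advance -1; mR−mL=544/29 → turn +1·90°
n=1: pose=(3,-2,E); sL=16/5, sR=80/13; mL=-80/13, mR=-96/65; mL+mR=-496/65 → advance -1; mR−mL=304/65 → turn +1·90°
n=2: pose=(2,-2,N); sL=160/29, sR=160/41; mL=-160/41, mR=960/1189; mL+mR=-3680/1189 → advance -1; mR−mL=5600/1189 → turn +1·90°
n=3: pose=(2,-3,W); sL=20, sR=8; mL=-8, mR=6; mL+mR=-2 → advance -1; mR−mL=14 → turn +1·90°
n=4: pose=(3,-3,S); sL=160/29, sR=32; mL=-32, mR=-384/29; mL+mR=-1312/29 → advance -1; mR−mL=544/29 → turn +1·90°
n=5: pose=(3,-2,E); sL=16/5, sR=80/13; mL=-80/13, mR=-96/65; mL+mR=-496/65 → advance -1; mR−mL=304/65 → turn +1·90°
n=6: pose=(2,-2,N); sL=160/29, sR=160/41; mL=-160/41, mR=960/1189; mL+mR=-3680/1189 → advance -1; mR−mL=5600/1189 → turn +1·90°
n=7: pose=(2,-3,W); sL=20, sR=8; mL=-8, mR=6; mL+mR=-2 → advance -1; mR−mL=14 → turn +1·90°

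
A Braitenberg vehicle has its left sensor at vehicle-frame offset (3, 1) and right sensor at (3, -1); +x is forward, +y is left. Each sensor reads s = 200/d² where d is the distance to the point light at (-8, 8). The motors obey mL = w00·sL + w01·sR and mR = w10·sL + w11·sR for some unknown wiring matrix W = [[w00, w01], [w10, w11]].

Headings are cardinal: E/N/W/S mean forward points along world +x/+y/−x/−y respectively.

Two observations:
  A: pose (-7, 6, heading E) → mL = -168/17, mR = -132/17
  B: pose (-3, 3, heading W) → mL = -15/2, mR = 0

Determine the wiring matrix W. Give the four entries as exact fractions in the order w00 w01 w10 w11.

obs A: pose=(-7,6,E) → sL=200/17, sR=8, mL=-168/17, mR=-132/17
obs B: pose=(-3,3,W) → sL=5, sR=10, mL=-15/2, mR=0
sensor matrix S = [[200/17, 8], [5, 10]]; det S = 1320/17
solve [mL_A; mL_B] = S·[w00; w01] and [mR_A; mR_B] = S·[w10; w11]:
  w00 = -1/2, w01 = -1/2, w10 = -1, w11 = 1/2

-1/2 -1/2 -1 1/2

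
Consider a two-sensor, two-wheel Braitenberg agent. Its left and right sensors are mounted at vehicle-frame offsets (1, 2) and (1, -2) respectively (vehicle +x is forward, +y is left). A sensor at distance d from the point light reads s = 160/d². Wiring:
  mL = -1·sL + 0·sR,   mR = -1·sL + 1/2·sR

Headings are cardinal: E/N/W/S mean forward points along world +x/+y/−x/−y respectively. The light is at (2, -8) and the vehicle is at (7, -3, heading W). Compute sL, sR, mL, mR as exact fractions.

32/5 32/13 -32/5 -336/65

left sensor world pos  = (6, -5); dL² = 25
right sensor world pos = (6, -1); dR² = 65
sL = 160/25 = 32/5
sR = 160/65 = 32/13
mL = -1·sL + 0·sR = -32/5
mR = -1·sL + 1/2·sR = -336/65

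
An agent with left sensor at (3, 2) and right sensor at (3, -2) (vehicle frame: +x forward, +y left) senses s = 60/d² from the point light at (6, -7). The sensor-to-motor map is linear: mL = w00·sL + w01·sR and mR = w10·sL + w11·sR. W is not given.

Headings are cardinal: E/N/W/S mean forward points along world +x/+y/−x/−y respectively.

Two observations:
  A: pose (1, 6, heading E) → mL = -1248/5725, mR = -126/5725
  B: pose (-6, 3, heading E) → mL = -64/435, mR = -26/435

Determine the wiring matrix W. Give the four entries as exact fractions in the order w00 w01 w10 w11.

1 -1 -1 1/2

obs A: pose=(1,6,E) → sL=60/229, sR=12/25, mL=-1248/5725, mR=-126/5725
obs B: pose=(-6,3,E) → sL=4/15, sR=12/29, mL=-64/435, mR=-26/435
sensor matrix S = [[60/229, 12/25], [4/15, 12/29]]; det S = -16256/830125
solve [mL_A; mL_B] = S·[w00; w01] and [mR_A; mR_B] = S·[w10; w11]:
  w00 = 1, w01 = -1, w10 = -1, w11 = 1/2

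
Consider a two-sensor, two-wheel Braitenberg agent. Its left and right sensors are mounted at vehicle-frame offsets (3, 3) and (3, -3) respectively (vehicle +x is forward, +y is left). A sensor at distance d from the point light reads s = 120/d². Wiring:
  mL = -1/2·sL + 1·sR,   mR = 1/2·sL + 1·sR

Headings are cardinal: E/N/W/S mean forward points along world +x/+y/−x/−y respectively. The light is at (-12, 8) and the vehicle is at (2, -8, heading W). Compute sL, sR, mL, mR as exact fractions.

left sensor world pos  = (-1, -11); dL² = 482
right sensor world pos = (-1, -5); dR² = 290
sL = 120/482 = 60/241
sR = 120/290 = 12/29
mL = -1/2·sL + 1·sR = 2022/6989
mR = 1/2·sL + 1·sR = 3762/6989

60/241 12/29 2022/6989 3762/6989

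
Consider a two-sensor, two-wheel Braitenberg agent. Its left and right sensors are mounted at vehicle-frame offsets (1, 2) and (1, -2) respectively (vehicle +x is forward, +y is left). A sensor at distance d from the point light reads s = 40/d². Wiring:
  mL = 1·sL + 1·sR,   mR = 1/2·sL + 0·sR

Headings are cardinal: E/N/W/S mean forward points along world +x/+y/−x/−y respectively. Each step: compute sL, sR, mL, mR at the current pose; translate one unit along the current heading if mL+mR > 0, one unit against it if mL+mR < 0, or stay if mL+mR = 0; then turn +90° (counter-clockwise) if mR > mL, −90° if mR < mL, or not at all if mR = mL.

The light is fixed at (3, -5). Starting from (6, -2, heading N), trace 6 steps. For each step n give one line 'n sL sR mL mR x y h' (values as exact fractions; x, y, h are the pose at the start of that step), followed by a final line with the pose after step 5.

n=0: pose=(6,-2,N); sL=40/17, sR=40/41; mL=2320/697, mR=20/17; mL+mR=3140/697 → advance +1; mR−mL=-1500/697 → turn -1·90°
n=1: pose=(6,-1,E); sL=10/13, sR=2; mL=36/13, mR=5/13; mL+mR=41/13 → advance +1; mR−mL=-31/13 → turn -1·90°
n=2: pose=(7,-1,S); sL=8/9, sR=40/13; mL=464/117, mR=4/9; mL+mR=172/39 → advance +1; mR−mL=-412/117 → turn -1·90°
n=3: pose=(7,-2,W); sL=4, sR=20/17; mL=88/17, mR=2; mL+mR=122/17 → advance +1; mR−mL=-54/17 → turn -1·90°
n=4: pose=(6,-2,N); sL=40/17, sR=40/41; mL=2320/697, mR=20/17; mL+mR=3140/697 → advance +1; mR−mL=-1500/697 → turn -1·90°
n=5: pose=(6,-1,E); sL=10/13, sR=2; mL=36/13, mR=5/13; mL+mR=41/13 → advance +1; mR−mL=-31/13 → turn -1·90°

0 40/17 40/41 2320/697 20/17 6 -2 N
1 10/13 2 36/13 5/13 6 -1 E
2 8/9 40/13 464/117 4/9 7 -1 S
3 4 20/17 88/17 2 7 -2 W
4 40/17 40/41 2320/697 20/17 6 -2 N
5 10/13 2 36/13 5/13 6 -1 E
final 7 -1 S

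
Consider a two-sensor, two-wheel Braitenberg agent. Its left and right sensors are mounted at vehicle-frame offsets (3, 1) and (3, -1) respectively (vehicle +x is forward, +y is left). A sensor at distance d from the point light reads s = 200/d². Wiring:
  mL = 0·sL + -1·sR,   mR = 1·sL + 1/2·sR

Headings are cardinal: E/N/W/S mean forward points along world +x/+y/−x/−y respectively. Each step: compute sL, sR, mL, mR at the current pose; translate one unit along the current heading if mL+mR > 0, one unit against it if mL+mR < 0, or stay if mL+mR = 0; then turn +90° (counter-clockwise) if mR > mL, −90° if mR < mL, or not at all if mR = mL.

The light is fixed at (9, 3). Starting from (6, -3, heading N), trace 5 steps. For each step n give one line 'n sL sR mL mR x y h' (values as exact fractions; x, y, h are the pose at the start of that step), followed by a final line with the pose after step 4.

0 8 200/13 -200/13 204/13 6 -3 N
1 25/9 50/13 -50/13 550/117 6 -2 W
2 200/73 200/89 -200/89 25100/6497 5 -2 S
3 100/13 4 -4 126/13 5 -3 E
4 8 200/13 -200/13 204/13 6 -3 N
final 6 -2 W

n=0: pose=(6,-3,N); sL=8, sR=200/13; mL=-200/13, mR=204/13; mL+mR=4/13 → advance +1; mR−mL=404/13 → turn +1·90°
n=1: pose=(6,-2,W); sL=25/9, sR=50/13; mL=-50/13, mR=550/117; mL+mR=100/117 → advance +1; mR−mL=1000/117 → turn +1·90°
n=2: pose=(5,-2,S); sL=200/73, sR=200/89; mL=-200/89, mR=25100/6497; mL+mR=10500/6497 → advance +1; mR−mL=39700/6497 → turn +1·90°
n=3: pose=(5,-3,E); sL=100/13, sR=4; mL=-4, mR=126/13; mL+mR=74/13 → advance +1; mR−mL=178/13 → turn +1·90°
n=4: pose=(6,-3,N); sL=8, sR=200/13; mL=-200/13, mR=204/13; mL+mR=4/13 → advance +1; mR−mL=404/13 → turn +1·90°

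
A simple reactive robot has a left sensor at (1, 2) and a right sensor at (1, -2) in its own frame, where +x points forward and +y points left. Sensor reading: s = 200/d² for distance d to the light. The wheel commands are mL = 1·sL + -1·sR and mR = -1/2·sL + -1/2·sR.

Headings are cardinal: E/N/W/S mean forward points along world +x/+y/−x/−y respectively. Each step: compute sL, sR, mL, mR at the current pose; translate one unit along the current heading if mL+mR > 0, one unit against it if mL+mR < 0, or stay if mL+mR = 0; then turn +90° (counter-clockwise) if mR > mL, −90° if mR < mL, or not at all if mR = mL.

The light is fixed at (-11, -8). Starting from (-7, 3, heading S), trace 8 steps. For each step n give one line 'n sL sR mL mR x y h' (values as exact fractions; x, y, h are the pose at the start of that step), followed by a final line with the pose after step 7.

n=0: pose=(-7,3,S); sL=25/17, sR=25/13; mL=-100/221, mR=-375/221; mL+mR=-475/221 → advance -1; mR−mL=-275/221 → turn -1·90°
n=1: pose=(-7,4,W); sL=200/109, sR=40/41; mL=3840/4469, mR=-6280/4469; mL+mR=-2440/4469 → advance -1; mR−mL=-10120/4469 → turn -1·90°
n=2: pose=(-6,4,N); sL=100/89, sR=100/109; mL=2000/9701, mR=-9900/9701; mL+mR=-7900/9701 → advance -1; mR−mL=-11900/9701 → turn -1·90°
n=3: pose=(-6,3,E); sL=40/41, sR=200/117; mL=-3520/4797, mR=-6440/4797; mL+mR=-3320/1599 → advance -1; mR−mL=-2920/4797 → turn -1·90°
n=4: pose=(-7,3,S); sL=25/17, sR=25/13; mL=-100/221, mR=-375/221; mL+mR=-475/221 → advance -1; mR−mL=-275/221 → turn -1·90°
n=5: pose=(-7,4,W); sL=200/109, sR=40/41; mL=3840/4469, mR=-6280/4469; mL+mR=-2440/4469 → advance -1; mR−mL=-10120/4469 → turn -1·90°
n=6: pose=(-6,4,N); sL=100/89, sR=100/109; mL=2000/9701, mR=-9900/9701; mL+mR=-7900/9701 → advance -1; mR−mL=-11900/9701 → turn -1·90°
n=7: pose=(-6,3,E); sL=40/41, sR=200/117; mL=-3520/4797, mR=-6440/4797; mL+mR=-3320/1599 → advance -1; mR−mL=-2920/4797 → turn -1·90°

0 25/17 25/13 -100/221 -375/221 -7 3 S
1 200/109 40/41 3840/4469 -6280/4469 -7 4 W
2 100/89 100/109 2000/9701 -9900/9701 -6 4 N
3 40/41 200/117 -3520/4797 -6440/4797 -6 3 E
4 25/17 25/13 -100/221 -375/221 -7 3 S
5 200/109 40/41 3840/4469 -6280/4469 -7 4 W
6 100/89 100/109 2000/9701 -9900/9701 -6 4 N
7 40/41 200/117 -3520/4797 -6440/4797 -6 3 E
final -7 3 S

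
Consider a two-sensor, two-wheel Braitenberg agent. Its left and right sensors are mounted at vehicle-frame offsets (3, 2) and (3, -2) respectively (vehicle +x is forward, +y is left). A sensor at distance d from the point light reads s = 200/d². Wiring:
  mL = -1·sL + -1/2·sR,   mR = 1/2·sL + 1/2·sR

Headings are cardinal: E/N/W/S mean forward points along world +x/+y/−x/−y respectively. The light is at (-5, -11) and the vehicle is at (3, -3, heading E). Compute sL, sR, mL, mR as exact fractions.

left sensor world pos  = (6, -1); dL² = 221
right sensor world pos = (6, -5); dR² = 157
sL = 200/221 = 200/221
sR = 200/157 = 200/157
mL = -1·sL + -1/2·sR = -53500/34697
mR = 1/2·sL + 1/2·sR = 37800/34697

200/221 200/157 -53500/34697 37800/34697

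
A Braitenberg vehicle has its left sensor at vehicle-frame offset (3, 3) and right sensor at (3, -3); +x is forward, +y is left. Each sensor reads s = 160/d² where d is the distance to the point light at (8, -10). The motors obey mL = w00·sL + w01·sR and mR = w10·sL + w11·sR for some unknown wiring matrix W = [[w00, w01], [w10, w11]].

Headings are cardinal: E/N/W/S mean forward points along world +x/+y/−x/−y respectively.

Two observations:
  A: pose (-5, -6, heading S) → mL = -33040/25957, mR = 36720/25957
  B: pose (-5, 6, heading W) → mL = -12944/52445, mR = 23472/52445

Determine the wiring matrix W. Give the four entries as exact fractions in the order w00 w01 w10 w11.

obs A: pose=(-5,-6,S) → sL=160/101, sR=160/257, mL=-33040/25957, mR=36720/25957
obs B: pose=(-5,6,W) → sL=32/85, sR=160/617, mL=-12944/52445, mR=23472/52445
sensor matrix S = [[160/101, 160/257], [32/85, 160/617]]; det S = 48033792/272262973
solve [mL_A; mL_B] = S·[w00; w01] and [mR_A; mR_B] = S·[w10; w11]:
  w00 = -1, w01 = 1/2, w10 = 1/2, w11 = 1

-1 1/2 1/2 1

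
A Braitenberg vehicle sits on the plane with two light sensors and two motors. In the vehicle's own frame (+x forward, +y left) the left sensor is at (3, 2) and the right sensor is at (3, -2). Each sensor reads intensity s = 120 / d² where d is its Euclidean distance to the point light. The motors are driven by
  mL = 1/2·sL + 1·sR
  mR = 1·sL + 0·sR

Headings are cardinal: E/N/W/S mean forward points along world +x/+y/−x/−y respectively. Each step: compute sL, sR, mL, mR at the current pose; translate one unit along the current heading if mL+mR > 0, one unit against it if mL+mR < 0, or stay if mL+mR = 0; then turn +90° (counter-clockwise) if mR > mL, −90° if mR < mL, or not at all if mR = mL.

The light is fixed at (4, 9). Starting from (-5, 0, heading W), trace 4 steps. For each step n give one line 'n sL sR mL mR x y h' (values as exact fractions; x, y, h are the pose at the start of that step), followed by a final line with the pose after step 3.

n=0: pose=(-5,0,W); sL=24/53, sR=120/193; mL=8676/10229, mR=24/53; mL+mR=13308/10229 → advance +1; mR−mL=-4044/10229 → turn -1·90°
n=1: pose=(-6,0,N); sL=2/3, sR=6/5; mL=23/15, mR=2/3; mL+mR=11/5 → advance +1; mR−mL=-13/15 → turn -1·90°
n=2: pose=(-6,1,E); sL=24/17, sR=120/149; mL=3828/2533, mR=24/17; mL+mR=7404/2533 → advance +1; mR−mL=-252/2533 → turn -1·90°
n=3: pose=(-5,1,S); sL=12/17, sR=60/121; mL=1746/2057, mR=12/17; mL+mR=3198/2057 → advance +1; mR−mL=-294/2057 → turn -1·90°

0 24/53 120/193 8676/10229 24/53 -5 0 W
1 2/3 6/5 23/15 2/3 -6 0 N
2 24/17 120/149 3828/2533 24/17 -6 1 E
3 12/17 60/121 1746/2057 12/17 -5 1 S
final -5 0 W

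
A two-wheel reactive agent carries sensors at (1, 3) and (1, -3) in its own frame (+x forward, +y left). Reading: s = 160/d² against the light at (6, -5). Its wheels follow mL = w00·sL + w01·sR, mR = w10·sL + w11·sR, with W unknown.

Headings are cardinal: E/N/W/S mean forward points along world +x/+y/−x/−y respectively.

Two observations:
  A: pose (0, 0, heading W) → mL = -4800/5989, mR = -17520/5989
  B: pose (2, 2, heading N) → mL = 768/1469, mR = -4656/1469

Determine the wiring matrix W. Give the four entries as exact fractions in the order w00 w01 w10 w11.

-1/2 1/2 -1/2 -1

obs A: pose=(0,0,W) → sL=160/53, sR=160/113, mL=-4800/5989, mR=-17520/5989
obs B: pose=(2,2,N) → sL=160/113, sR=32/13, mL=768/1469, mR=-4656/1469
sensor matrix S = [[160/53, 160/113], [160/113, 32/13]]; det S = 47738880/8797841
solve [mL_A; mL_B] = S·[w00; w01] and [mR_A; mR_B] = S·[w10; w11]:
  w00 = -1/2, w01 = 1/2, w10 = -1/2, w11 = -1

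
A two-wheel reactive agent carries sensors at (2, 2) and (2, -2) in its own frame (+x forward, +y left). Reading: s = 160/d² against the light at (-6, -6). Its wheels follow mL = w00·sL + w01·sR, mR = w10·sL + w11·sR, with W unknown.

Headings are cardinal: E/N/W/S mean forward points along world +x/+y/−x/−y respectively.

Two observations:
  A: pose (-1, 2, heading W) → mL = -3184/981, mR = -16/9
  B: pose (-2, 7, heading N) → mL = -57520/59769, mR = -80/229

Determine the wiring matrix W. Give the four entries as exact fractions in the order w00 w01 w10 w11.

-1/2 -1 -1/2 0

obs A: pose=(-1,2,W) → sL=32/9, sR=160/109, mL=-3184/981, mR=-16/9
obs B: pose=(-2,7,N) → sL=160/229, sR=160/261, mL=-57520/59769, mR=-80/229
sensor matrix S = [[32/9, 160/109], [160/229, 160/261]]; det S = 67665920/58633389
solve [mL_A; mL_B] = S·[w00; w01] and [mR_A; mR_B] = S·[w10; w11]:
  w00 = -1/2, w01 = -1, w10 = -1/2, w11 = 0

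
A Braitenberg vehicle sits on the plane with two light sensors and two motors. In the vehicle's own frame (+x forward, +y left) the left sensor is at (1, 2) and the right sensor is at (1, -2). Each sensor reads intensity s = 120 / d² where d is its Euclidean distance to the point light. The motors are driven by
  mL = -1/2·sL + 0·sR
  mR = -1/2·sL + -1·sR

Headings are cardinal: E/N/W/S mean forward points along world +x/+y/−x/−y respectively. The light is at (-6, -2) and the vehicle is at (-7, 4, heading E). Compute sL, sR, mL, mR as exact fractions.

left sensor world pos  = (-6, 6); dL² = 64
right sensor world pos = (-6, 2); dR² = 16
sL = 120/64 = 15/8
sR = 120/16 = 15/2
mL = -1/2·sL + 0·sR = -15/16
mR = -1/2·sL + -1·sR = -135/16

15/8 15/2 -15/16 -135/16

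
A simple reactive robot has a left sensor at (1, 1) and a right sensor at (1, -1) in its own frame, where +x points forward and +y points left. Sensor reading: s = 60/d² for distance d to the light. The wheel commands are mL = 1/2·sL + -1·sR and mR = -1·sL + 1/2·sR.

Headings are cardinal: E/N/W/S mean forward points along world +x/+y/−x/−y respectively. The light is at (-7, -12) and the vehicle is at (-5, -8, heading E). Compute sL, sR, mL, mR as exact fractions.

left sensor world pos  = (-4, -7); dL² = 34
right sensor world pos = (-4, -9); dR² = 18
sL = 60/34 = 30/17
sR = 60/18 = 10/3
mL = 1/2·sL + -1·sR = -125/51
mR = -1·sL + 1/2·sR = -5/51

30/17 10/3 -125/51 -5/51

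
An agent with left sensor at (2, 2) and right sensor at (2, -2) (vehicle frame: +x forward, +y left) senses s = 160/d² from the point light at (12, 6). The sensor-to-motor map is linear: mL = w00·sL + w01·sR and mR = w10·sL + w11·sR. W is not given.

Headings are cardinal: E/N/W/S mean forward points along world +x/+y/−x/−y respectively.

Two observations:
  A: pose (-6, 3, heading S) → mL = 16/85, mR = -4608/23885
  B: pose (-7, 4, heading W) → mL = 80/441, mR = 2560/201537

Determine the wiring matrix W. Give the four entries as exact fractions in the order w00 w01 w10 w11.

obs A: pose=(-6,3,S) → sL=160/281, sR=32/85, mL=16/85, mR=-4608/23885
obs B: pose=(-7,4,W) → sL=160/457, sR=160/441, mL=80/441, mR=2560/201537
sensor matrix S = [[160/281, 32/85], [160/457, 160/441]]; det S = 71991296/962742249
solve [mL_A; mL_B] = S·[w00; w01] and [mR_A; mR_B] = S·[w10; w11]:
  w00 = 0, w01 = 1/2, w10 = -1, w11 = 1

0 1/2 -1 1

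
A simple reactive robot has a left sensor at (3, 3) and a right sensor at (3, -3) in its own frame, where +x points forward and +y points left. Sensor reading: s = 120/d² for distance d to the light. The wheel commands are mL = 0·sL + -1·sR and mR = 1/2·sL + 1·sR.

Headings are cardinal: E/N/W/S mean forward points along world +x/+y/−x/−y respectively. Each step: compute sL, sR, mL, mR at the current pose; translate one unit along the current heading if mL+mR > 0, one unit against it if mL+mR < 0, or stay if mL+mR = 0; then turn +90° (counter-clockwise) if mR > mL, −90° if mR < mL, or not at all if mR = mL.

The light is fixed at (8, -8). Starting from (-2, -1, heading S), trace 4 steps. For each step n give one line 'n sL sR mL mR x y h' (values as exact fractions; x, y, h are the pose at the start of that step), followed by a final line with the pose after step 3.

0 24/13 24/37 -24/37 756/481 -2 -1 S
1 12/13 60/29 -60/29 954/377 -2 -2 E
2 8/15 40/39 -40/39 84/65 -1 -2 N
3 3/4 30/61 -30/61 423/488 -1 -1 W
final -2 -1 S

n=0: pose=(-2,-1,S); sL=24/13, sR=24/37; mL=-24/37, mR=756/481; mL+mR=12/13 → advance +1; mR−mL=1068/481 → turn +1·90°
n=1: pose=(-2,-2,E); sL=12/13, sR=60/29; mL=-60/29, mR=954/377; mL+mR=6/13 → advance +1; mR−mL=1734/377 → turn +1·90°
n=2: pose=(-1,-2,N); sL=8/15, sR=40/39; mL=-40/39, mR=84/65; mL+mR=4/15 → advance +1; mR−mL=452/195 → turn +1·90°
n=3: pose=(-1,-1,W); sL=3/4, sR=30/61; mL=-30/61, mR=423/488; mL+mR=3/8 → advance +1; mR−mL=663/488 → turn +1·90°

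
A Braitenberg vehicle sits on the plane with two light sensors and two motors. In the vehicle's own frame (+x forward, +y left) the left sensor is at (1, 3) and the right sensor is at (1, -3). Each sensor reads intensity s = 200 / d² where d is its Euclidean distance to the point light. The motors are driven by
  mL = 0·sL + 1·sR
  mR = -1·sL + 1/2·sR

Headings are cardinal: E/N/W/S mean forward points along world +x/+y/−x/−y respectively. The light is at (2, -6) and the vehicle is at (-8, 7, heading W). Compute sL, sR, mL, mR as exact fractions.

200/221 200/377 200/377 -4100/6409

left sensor world pos  = (-9, 4); dL² = 221
right sensor world pos = (-9, 10); dR² = 377
sL = 200/221 = 200/221
sR = 200/377 = 200/377
mL = 0·sL + 1·sR = 200/377
mR = -1·sL + 1/2·sR = -4100/6409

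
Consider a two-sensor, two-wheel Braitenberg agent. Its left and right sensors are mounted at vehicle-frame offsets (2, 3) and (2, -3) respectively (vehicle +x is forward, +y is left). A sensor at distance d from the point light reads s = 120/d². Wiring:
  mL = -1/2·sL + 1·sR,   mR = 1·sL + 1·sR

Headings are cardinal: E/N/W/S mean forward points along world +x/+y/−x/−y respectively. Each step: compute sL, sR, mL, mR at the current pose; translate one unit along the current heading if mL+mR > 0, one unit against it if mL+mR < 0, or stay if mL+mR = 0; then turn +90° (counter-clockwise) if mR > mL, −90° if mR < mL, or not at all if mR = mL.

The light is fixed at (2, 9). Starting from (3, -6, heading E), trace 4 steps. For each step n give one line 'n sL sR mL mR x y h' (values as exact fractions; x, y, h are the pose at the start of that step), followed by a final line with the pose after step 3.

n=0: pose=(3,-6,E); sL=40/51, sR=40/111; mL=-20/629, mR=720/629; mL+mR=700/629 → advance +1; mR−mL=20/17 → turn +1·90°
n=1: pose=(4,-6,N); sL=12/17, sR=60/97; mL=438/1649, mR=2184/1649; mL+mR=2622/1649 → advance +1; mR−mL=18/17 → turn +1·90°
n=2: pose=(4,-5,W); sL=120/289, sR=120/121; mL=27420/34969, mR=49200/34969; mL+mR=76620/34969 → advance +1; mR−mL=180/289 → turn +1·90°
n=3: pose=(3,-5,S); sL=15/34, sR=6/13; mL=213/884, mR=399/442; mL+mR=1011/884 → advance +1; mR−mL=45/68 → turn +1·90°

0 40/51 40/111 -20/629 720/629 3 -6 E
1 12/17 60/97 438/1649 2184/1649 4 -6 N
2 120/289 120/121 27420/34969 49200/34969 4 -5 W
3 15/34 6/13 213/884 399/442 3 -5 S
final 3 -6 E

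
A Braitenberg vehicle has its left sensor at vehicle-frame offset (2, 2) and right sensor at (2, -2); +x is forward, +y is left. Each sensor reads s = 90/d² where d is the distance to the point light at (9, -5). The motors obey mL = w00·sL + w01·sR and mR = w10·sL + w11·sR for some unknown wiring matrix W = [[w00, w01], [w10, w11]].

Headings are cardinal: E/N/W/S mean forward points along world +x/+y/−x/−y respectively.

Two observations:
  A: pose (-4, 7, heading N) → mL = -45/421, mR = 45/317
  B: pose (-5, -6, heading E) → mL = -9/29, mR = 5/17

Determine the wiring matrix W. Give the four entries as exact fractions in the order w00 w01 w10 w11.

-1/2 0 0 1/2

obs A: pose=(-4,7,N) → sL=90/421, sR=90/317, mL=-45/421, mR=45/317
obs B: pose=(-5,-6,E) → sL=18/29, sR=10/17, mL=-9/29, mR=5/17
sensor matrix S = [[90/421, 90/317], [18/29, 10/17]]; det S = -3320640/65794301
solve [mL_A; mL_B] = S·[w00; w01] and [mR_A; mR_B] = S·[w10; w11]:
  w00 = -1/2, w01 = 0, w10 = 0, w11 = 1/2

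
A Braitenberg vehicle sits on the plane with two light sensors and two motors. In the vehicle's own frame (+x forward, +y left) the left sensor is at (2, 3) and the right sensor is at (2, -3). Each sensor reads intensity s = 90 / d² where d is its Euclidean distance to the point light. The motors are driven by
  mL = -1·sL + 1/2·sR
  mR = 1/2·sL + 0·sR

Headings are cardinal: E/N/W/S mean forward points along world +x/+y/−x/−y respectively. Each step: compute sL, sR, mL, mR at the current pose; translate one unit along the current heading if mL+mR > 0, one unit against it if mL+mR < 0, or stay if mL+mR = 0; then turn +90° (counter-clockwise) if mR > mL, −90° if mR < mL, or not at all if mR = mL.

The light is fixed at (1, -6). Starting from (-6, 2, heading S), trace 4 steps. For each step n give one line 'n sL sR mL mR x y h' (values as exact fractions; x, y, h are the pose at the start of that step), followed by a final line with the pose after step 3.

0 45/26 45/68 -2475/1768 45/52 -6 2 S
1 90/169 90/61 2115/10309 45/169 -6 3 E
2 45/101 9/13 -261/2626 45/202 -5 3 N
3 90/113 90/233 -15885/26329 45/113 -5 4 W
final -4 4 S

n=0: pose=(-6,2,S); sL=45/26, sR=45/68; mL=-2475/1768, mR=45/52; mL+mR=-945/1768 → advance -1; mR−mL=4005/1768 → turn +1·90°
n=1: pose=(-6,3,E); sL=90/169, sR=90/61; mL=2115/10309, mR=45/169; mL+mR=4860/10309 → advance +1; mR−mL=630/10309 → turn +1·90°
n=2: pose=(-5,3,N); sL=45/101, sR=9/13; mL=-261/2626, mR=45/202; mL+mR=162/1313 → advance +1; mR−mL=423/1313 → turn +1·90°
n=3: pose=(-5,4,W); sL=90/113, sR=90/233; mL=-15885/26329, mR=45/113; mL+mR=-5400/26329 → advance -1; mR−mL=26370/26329 → turn +1·90°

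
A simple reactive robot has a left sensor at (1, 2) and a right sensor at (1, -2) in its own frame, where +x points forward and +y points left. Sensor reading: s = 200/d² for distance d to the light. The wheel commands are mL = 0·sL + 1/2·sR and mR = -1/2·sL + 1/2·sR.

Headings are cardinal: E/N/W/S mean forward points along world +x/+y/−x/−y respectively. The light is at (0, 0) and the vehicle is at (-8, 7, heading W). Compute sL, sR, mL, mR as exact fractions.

left sensor world pos  = (-9, 5); dL² = 106
right sensor world pos = (-9, 9); dR² = 162
sL = 200/106 = 100/53
sR = 200/162 = 100/81
mL = 0·sL + 1/2·sR = 50/81
mR = -1/2·sL + 1/2·sR = -1400/4293

100/53 100/81 50/81 -1400/4293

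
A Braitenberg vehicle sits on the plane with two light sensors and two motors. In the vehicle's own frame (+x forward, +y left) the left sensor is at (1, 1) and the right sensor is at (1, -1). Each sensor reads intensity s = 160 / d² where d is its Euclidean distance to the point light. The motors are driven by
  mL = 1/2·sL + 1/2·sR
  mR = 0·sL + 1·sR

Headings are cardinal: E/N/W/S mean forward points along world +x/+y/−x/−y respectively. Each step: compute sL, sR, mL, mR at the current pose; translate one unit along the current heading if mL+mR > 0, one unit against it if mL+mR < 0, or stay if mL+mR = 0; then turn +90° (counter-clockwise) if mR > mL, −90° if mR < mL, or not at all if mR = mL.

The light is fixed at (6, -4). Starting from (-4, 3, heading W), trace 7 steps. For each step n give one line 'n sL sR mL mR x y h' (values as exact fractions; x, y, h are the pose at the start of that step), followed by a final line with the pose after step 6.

0 160/157 32/37 5472/5809 32/37 -4 3 W
1 10/13 40/41 465/533 40/41 -5 3 N
2 160/193 32/45 6688/8685 32/45 -5 4 W
3 16/25 80/101 1808/2525 80/101 -6 4 N
4 160/233 160/269 40160/62677 160/269 -6 5 W
5 20/37 40/61 1350/2257 40/61 -7 5 N
6 160/277 160/317 47520/87809 160/317 -7 6 W
final -8 6 N

n=0: pose=(-4,3,W); sL=160/157, sR=32/37; mL=5472/5809, mR=32/37; mL+mR=10496/5809 → advance +1; mR−mL=-448/5809 → turn -1·90°
n=1: pose=(-5,3,N); sL=10/13, sR=40/41; mL=465/533, mR=40/41; mL+mR=985/533 → advance +1; mR−mL=55/533 → turn +1·90°
n=2: pose=(-5,4,W); sL=160/193, sR=32/45; mL=6688/8685, mR=32/45; mL+mR=4288/2895 → advance +1; mR−mL=-512/8685 → turn -1·90°
n=3: pose=(-6,4,N); sL=16/25, sR=80/101; mL=1808/2525, mR=80/101; mL+mR=3808/2525 → advance +1; mR−mL=192/2525 → turn +1·90°
n=4: pose=(-6,5,W); sL=160/233, sR=160/269; mL=40160/62677, mR=160/269; mL+mR=77440/62677 → advance +1; mR−mL=-2880/62677 → turn -1·90°
n=5: pose=(-7,5,N); sL=20/37, sR=40/61; mL=1350/2257, mR=40/61; mL+mR=2830/2257 → advance +1; mR−mL=130/2257 → turn +1·90°
n=6: pose=(-7,6,W); sL=160/277, sR=160/317; mL=47520/87809, mR=160/317; mL+mR=91840/87809 → advance +1; mR−mL=-3200/87809 → turn -1·90°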